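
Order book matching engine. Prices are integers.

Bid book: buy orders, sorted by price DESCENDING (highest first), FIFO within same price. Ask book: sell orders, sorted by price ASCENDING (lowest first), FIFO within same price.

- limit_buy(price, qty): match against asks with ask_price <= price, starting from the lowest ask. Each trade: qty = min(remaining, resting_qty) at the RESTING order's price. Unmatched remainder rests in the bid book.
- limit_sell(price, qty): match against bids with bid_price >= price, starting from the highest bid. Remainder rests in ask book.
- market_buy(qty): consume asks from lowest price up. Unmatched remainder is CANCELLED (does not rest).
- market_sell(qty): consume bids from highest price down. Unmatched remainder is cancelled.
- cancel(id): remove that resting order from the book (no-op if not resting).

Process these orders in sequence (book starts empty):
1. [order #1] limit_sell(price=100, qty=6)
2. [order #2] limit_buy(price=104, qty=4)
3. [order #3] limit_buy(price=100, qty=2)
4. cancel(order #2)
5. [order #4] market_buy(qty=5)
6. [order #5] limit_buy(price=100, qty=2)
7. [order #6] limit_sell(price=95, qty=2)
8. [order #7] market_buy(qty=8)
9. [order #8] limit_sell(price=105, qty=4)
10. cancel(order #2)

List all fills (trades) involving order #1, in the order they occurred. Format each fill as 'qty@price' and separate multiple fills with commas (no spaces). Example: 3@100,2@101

Answer: 4@100,2@100

Derivation:
After op 1 [order #1] limit_sell(price=100, qty=6): fills=none; bids=[-] asks=[#1:6@100]
After op 2 [order #2] limit_buy(price=104, qty=4): fills=#2x#1:4@100; bids=[-] asks=[#1:2@100]
After op 3 [order #3] limit_buy(price=100, qty=2): fills=#3x#1:2@100; bids=[-] asks=[-]
After op 4 cancel(order #2): fills=none; bids=[-] asks=[-]
After op 5 [order #4] market_buy(qty=5): fills=none; bids=[-] asks=[-]
After op 6 [order #5] limit_buy(price=100, qty=2): fills=none; bids=[#5:2@100] asks=[-]
After op 7 [order #6] limit_sell(price=95, qty=2): fills=#5x#6:2@100; bids=[-] asks=[-]
After op 8 [order #7] market_buy(qty=8): fills=none; bids=[-] asks=[-]
After op 9 [order #8] limit_sell(price=105, qty=4): fills=none; bids=[-] asks=[#8:4@105]
After op 10 cancel(order #2): fills=none; bids=[-] asks=[#8:4@105]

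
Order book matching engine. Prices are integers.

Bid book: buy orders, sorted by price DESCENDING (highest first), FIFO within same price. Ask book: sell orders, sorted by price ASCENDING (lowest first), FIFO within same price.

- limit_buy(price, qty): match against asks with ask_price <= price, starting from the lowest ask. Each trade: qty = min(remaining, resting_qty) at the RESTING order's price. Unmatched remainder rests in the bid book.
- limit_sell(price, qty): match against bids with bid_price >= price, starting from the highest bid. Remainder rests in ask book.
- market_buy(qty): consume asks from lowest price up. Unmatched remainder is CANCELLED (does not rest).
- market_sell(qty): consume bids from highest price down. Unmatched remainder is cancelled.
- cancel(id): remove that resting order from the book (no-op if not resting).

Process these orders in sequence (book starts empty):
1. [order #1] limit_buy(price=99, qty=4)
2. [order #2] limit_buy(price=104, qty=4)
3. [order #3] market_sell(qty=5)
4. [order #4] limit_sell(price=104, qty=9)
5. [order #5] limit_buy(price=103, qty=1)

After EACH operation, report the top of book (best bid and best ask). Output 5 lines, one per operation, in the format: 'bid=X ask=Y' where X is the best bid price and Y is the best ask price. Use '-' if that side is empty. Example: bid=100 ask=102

Answer: bid=99 ask=-
bid=104 ask=-
bid=99 ask=-
bid=99 ask=104
bid=103 ask=104

Derivation:
After op 1 [order #1] limit_buy(price=99, qty=4): fills=none; bids=[#1:4@99] asks=[-]
After op 2 [order #2] limit_buy(price=104, qty=4): fills=none; bids=[#2:4@104 #1:4@99] asks=[-]
After op 3 [order #3] market_sell(qty=5): fills=#2x#3:4@104 #1x#3:1@99; bids=[#1:3@99] asks=[-]
After op 4 [order #4] limit_sell(price=104, qty=9): fills=none; bids=[#1:3@99] asks=[#4:9@104]
After op 5 [order #5] limit_buy(price=103, qty=1): fills=none; bids=[#5:1@103 #1:3@99] asks=[#4:9@104]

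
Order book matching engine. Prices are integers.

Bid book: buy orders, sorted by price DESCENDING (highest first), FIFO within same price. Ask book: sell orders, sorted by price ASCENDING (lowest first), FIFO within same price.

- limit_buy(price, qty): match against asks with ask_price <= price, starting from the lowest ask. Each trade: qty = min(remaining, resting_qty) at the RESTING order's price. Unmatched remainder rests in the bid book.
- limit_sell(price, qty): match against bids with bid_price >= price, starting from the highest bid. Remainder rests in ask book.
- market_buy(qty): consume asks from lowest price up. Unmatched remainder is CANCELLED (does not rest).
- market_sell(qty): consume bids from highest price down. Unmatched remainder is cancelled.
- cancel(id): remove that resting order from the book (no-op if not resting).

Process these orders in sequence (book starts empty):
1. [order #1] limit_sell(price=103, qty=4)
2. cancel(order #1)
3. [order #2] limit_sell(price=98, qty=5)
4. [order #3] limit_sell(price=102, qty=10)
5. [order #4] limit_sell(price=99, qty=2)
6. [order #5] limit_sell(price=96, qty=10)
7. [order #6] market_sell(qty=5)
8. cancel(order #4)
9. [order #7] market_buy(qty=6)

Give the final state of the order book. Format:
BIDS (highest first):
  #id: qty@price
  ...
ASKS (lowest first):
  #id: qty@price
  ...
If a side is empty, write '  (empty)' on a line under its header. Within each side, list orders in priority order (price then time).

Answer: BIDS (highest first):
  (empty)
ASKS (lowest first):
  #5: 4@96
  #2: 5@98
  #3: 10@102

Derivation:
After op 1 [order #1] limit_sell(price=103, qty=4): fills=none; bids=[-] asks=[#1:4@103]
After op 2 cancel(order #1): fills=none; bids=[-] asks=[-]
After op 3 [order #2] limit_sell(price=98, qty=5): fills=none; bids=[-] asks=[#2:5@98]
After op 4 [order #3] limit_sell(price=102, qty=10): fills=none; bids=[-] asks=[#2:5@98 #3:10@102]
After op 5 [order #4] limit_sell(price=99, qty=2): fills=none; bids=[-] asks=[#2:5@98 #4:2@99 #3:10@102]
After op 6 [order #5] limit_sell(price=96, qty=10): fills=none; bids=[-] asks=[#5:10@96 #2:5@98 #4:2@99 #3:10@102]
After op 7 [order #6] market_sell(qty=5): fills=none; bids=[-] asks=[#5:10@96 #2:5@98 #4:2@99 #3:10@102]
After op 8 cancel(order #4): fills=none; bids=[-] asks=[#5:10@96 #2:5@98 #3:10@102]
After op 9 [order #7] market_buy(qty=6): fills=#7x#5:6@96; bids=[-] asks=[#5:4@96 #2:5@98 #3:10@102]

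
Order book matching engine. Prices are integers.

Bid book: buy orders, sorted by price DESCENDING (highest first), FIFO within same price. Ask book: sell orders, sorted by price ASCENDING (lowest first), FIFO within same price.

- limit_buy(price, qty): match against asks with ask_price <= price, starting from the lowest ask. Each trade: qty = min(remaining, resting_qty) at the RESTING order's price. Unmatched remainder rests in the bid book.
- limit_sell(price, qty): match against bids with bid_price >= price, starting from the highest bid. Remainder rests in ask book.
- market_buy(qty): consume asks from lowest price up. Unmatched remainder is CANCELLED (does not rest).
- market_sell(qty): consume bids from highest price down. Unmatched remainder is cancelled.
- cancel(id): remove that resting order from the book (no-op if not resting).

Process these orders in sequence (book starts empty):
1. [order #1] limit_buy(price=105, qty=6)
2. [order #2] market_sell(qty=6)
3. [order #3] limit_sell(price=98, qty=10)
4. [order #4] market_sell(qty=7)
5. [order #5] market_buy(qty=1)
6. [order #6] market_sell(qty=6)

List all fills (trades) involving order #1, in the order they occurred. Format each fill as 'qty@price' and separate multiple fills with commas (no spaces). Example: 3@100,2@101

After op 1 [order #1] limit_buy(price=105, qty=6): fills=none; bids=[#1:6@105] asks=[-]
After op 2 [order #2] market_sell(qty=6): fills=#1x#2:6@105; bids=[-] asks=[-]
After op 3 [order #3] limit_sell(price=98, qty=10): fills=none; bids=[-] asks=[#3:10@98]
After op 4 [order #4] market_sell(qty=7): fills=none; bids=[-] asks=[#3:10@98]
After op 5 [order #5] market_buy(qty=1): fills=#5x#3:1@98; bids=[-] asks=[#3:9@98]
After op 6 [order #6] market_sell(qty=6): fills=none; bids=[-] asks=[#3:9@98]

Answer: 6@105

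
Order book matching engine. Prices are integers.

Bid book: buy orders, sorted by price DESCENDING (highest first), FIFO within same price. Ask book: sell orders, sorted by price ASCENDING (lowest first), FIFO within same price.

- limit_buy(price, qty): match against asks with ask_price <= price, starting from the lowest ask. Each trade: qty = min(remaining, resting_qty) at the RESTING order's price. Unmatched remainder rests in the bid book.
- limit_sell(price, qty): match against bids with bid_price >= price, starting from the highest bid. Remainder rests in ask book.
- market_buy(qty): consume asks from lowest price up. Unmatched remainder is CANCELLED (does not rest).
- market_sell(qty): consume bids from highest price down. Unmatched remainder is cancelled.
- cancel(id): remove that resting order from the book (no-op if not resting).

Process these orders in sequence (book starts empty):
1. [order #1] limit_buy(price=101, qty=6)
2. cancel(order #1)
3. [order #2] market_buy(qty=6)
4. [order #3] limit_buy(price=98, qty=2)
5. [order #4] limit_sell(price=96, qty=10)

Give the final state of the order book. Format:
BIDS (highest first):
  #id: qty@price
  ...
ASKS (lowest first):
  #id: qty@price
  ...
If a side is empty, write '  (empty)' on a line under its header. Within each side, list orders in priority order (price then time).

Answer: BIDS (highest first):
  (empty)
ASKS (lowest first):
  #4: 8@96

Derivation:
After op 1 [order #1] limit_buy(price=101, qty=6): fills=none; bids=[#1:6@101] asks=[-]
After op 2 cancel(order #1): fills=none; bids=[-] asks=[-]
After op 3 [order #2] market_buy(qty=6): fills=none; bids=[-] asks=[-]
After op 4 [order #3] limit_buy(price=98, qty=2): fills=none; bids=[#3:2@98] asks=[-]
After op 5 [order #4] limit_sell(price=96, qty=10): fills=#3x#4:2@98; bids=[-] asks=[#4:8@96]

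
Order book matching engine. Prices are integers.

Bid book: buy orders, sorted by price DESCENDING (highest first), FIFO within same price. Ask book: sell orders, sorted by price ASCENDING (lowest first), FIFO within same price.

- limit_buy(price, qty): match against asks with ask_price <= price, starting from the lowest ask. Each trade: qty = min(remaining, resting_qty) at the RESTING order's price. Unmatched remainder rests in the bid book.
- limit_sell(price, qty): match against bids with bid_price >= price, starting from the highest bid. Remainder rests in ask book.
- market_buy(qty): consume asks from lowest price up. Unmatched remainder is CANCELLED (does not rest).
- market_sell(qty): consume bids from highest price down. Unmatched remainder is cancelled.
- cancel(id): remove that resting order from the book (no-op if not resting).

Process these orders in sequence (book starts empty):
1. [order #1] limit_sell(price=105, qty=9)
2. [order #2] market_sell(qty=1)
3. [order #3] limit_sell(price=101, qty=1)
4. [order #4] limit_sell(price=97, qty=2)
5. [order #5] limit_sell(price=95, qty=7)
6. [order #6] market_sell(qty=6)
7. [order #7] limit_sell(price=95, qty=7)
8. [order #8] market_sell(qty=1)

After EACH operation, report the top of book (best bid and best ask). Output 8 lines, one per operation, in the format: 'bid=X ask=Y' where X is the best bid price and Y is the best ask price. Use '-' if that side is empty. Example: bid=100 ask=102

Answer: bid=- ask=105
bid=- ask=105
bid=- ask=101
bid=- ask=97
bid=- ask=95
bid=- ask=95
bid=- ask=95
bid=- ask=95

Derivation:
After op 1 [order #1] limit_sell(price=105, qty=9): fills=none; bids=[-] asks=[#1:9@105]
After op 2 [order #2] market_sell(qty=1): fills=none; bids=[-] asks=[#1:9@105]
After op 3 [order #3] limit_sell(price=101, qty=1): fills=none; bids=[-] asks=[#3:1@101 #1:9@105]
After op 4 [order #4] limit_sell(price=97, qty=2): fills=none; bids=[-] asks=[#4:2@97 #3:1@101 #1:9@105]
After op 5 [order #5] limit_sell(price=95, qty=7): fills=none; bids=[-] asks=[#5:7@95 #4:2@97 #3:1@101 #1:9@105]
After op 6 [order #6] market_sell(qty=6): fills=none; bids=[-] asks=[#5:7@95 #4:2@97 #3:1@101 #1:9@105]
After op 7 [order #7] limit_sell(price=95, qty=7): fills=none; bids=[-] asks=[#5:7@95 #7:7@95 #4:2@97 #3:1@101 #1:9@105]
After op 8 [order #8] market_sell(qty=1): fills=none; bids=[-] asks=[#5:7@95 #7:7@95 #4:2@97 #3:1@101 #1:9@105]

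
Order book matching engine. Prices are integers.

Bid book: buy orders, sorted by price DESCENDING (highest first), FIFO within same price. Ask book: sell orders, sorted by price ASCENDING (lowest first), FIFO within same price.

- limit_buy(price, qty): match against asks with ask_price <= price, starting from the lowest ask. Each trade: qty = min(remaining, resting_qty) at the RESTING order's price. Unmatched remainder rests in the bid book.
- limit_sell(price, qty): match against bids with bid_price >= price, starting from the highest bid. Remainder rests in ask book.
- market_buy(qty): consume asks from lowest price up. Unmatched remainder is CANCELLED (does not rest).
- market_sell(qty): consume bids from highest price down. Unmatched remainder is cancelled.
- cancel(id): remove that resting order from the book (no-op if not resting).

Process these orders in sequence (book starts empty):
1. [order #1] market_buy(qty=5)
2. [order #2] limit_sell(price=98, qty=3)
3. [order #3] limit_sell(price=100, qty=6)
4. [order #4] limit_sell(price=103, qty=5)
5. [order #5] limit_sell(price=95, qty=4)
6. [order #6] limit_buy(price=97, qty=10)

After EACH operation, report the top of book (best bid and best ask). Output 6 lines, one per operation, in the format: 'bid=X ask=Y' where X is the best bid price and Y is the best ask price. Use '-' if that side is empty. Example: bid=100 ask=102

After op 1 [order #1] market_buy(qty=5): fills=none; bids=[-] asks=[-]
After op 2 [order #2] limit_sell(price=98, qty=3): fills=none; bids=[-] asks=[#2:3@98]
After op 3 [order #3] limit_sell(price=100, qty=6): fills=none; bids=[-] asks=[#2:3@98 #3:6@100]
After op 4 [order #4] limit_sell(price=103, qty=5): fills=none; bids=[-] asks=[#2:3@98 #3:6@100 #4:5@103]
After op 5 [order #5] limit_sell(price=95, qty=4): fills=none; bids=[-] asks=[#5:4@95 #2:3@98 #3:6@100 #4:5@103]
After op 6 [order #6] limit_buy(price=97, qty=10): fills=#6x#5:4@95; bids=[#6:6@97] asks=[#2:3@98 #3:6@100 #4:5@103]

Answer: bid=- ask=-
bid=- ask=98
bid=- ask=98
bid=- ask=98
bid=- ask=95
bid=97 ask=98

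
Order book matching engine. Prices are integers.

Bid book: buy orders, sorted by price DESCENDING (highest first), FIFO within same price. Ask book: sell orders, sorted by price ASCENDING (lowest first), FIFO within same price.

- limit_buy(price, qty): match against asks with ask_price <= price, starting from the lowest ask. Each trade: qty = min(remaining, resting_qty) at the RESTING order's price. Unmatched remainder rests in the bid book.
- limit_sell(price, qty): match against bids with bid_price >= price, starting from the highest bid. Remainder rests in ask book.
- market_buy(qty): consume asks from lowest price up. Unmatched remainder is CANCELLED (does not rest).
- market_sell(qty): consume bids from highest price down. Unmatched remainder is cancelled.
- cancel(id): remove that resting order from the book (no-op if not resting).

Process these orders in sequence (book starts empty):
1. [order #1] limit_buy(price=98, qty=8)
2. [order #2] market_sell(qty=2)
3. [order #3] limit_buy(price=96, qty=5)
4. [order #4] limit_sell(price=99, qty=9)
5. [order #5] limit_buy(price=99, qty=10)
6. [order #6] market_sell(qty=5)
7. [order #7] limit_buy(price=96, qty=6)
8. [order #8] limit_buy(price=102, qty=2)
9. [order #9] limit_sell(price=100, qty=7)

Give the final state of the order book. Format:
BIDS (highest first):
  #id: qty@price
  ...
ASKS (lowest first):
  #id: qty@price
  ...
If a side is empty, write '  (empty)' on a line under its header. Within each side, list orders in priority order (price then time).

After op 1 [order #1] limit_buy(price=98, qty=8): fills=none; bids=[#1:8@98] asks=[-]
After op 2 [order #2] market_sell(qty=2): fills=#1x#2:2@98; bids=[#1:6@98] asks=[-]
After op 3 [order #3] limit_buy(price=96, qty=5): fills=none; bids=[#1:6@98 #3:5@96] asks=[-]
After op 4 [order #4] limit_sell(price=99, qty=9): fills=none; bids=[#1:6@98 #3:5@96] asks=[#4:9@99]
After op 5 [order #5] limit_buy(price=99, qty=10): fills=#5x#4:9@99; bids=[#5:1@99 #1:6@98 #3:5@96] asks=[-]
After op 6 [order #6] market_sell(qty=5): fills=#5x#6:1@99 #1x#6:4@98; bids=[#1:2@98 #3:5@96] asks=[-]
After op 7 [order #7] limit_buy(price=96, qty=6): fills=none; bids=[#1:2@98 #3:5@96 #7:6@96] asks=[-]
After op 8 [order #8] limit_buy(price=102, qty=2): fills=none; bids=[#8:2@102 #1:2@98 #3:5@96 #7:6@96] asks=[-]
After op 9 [order #9] limit_sell(price=100, qty=7): fills=#8x#9:2@102; bids=[#1:2@98 #3:5@96 #7:6@96] asks=[#9:5@100]

Answer: BIDS (highest first):
  #1: 2@98
  #3: 5@96
  #7: 6@96
ASKS (lowest first):
  #9: 5@100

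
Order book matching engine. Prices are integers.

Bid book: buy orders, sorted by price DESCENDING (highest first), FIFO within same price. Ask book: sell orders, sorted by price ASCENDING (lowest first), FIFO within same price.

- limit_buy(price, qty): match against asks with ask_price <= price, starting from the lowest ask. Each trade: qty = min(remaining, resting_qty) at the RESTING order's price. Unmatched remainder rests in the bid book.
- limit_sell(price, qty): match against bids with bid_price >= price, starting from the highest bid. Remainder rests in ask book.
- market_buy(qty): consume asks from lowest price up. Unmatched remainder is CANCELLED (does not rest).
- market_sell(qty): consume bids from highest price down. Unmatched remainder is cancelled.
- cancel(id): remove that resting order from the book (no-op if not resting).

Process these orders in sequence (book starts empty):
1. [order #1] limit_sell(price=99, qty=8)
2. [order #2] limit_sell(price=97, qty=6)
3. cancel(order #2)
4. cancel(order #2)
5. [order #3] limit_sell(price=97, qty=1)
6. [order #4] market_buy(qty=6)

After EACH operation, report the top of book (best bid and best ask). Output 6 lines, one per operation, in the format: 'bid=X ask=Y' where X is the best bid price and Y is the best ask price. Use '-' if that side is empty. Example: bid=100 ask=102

After op 1 [order #1] limit_sell(price=99, qty=8): fills=none; bids=[-] asks=[#1:8@99]
After op 2 [order #2] limit_sell(price=97, qty=6): fills=none; bids=[-] asks=[#2:6@97 #1:8@99]
After op 3 cancel(order #2): fills=none; bids=[-] asks=[#1:8@99]
After op 4 cancel(order #2): fills=none; bids=[-] asks=[#1:8@99]
After op 5 [order #3] limit_sell(price=97, qty=1): fills=none; bids=[-] asks=[#3:1@97 #1:8@99]
After op 6 [order #4] market_buy(qty=6): fills=#4x#3:1@97 #4x#1:5@99; bids=[-] asks=[#1:3@99]

Answer: bid=- ask=99
bid=- ask=97
bid=- ask=99
bid=- ask=99
bid=- ask=97
bid=- ask=99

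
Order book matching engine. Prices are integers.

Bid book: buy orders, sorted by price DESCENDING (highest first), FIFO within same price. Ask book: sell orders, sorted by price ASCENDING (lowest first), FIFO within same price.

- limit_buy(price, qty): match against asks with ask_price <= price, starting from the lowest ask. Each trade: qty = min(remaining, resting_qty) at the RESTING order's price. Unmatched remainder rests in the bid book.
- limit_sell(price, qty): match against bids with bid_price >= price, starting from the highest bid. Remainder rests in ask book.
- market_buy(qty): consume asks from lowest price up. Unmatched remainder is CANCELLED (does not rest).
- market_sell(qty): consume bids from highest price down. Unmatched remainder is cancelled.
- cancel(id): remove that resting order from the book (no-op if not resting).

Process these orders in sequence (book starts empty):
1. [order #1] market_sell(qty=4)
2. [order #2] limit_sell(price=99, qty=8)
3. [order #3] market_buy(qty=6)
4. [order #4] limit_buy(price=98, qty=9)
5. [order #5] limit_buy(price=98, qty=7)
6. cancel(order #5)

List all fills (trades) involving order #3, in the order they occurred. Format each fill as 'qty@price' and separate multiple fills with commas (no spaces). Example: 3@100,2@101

Answer: 6@99

Derivation:
After op 1 [order #1] market_sell(qty=4): fills=none; bids=[-] asks=[-]
After op 2 [order #2] limit_sell(price=99, qty=8): fills=none; bids=[-] asks=[#2:8@99]
After op 3 [order #3] market_buy(qty=6): fills=#3x#2:6@99; bids=[-] asks=[#2:2@99]
After op 4 [order #4] limit_buy(price=98, qty=9): fills=none; bids=[#4:9@98] asks=[#2:2@99]
After op 5 [order #5] limit_buy(price=98, qty=7): fills=none; bids=[#4:9@98 #5:7@98] asks=[#2:2@99]
After op 6 cancel(order #5): fills=none; bids=[#4:9@98] asks=[#2:2@99]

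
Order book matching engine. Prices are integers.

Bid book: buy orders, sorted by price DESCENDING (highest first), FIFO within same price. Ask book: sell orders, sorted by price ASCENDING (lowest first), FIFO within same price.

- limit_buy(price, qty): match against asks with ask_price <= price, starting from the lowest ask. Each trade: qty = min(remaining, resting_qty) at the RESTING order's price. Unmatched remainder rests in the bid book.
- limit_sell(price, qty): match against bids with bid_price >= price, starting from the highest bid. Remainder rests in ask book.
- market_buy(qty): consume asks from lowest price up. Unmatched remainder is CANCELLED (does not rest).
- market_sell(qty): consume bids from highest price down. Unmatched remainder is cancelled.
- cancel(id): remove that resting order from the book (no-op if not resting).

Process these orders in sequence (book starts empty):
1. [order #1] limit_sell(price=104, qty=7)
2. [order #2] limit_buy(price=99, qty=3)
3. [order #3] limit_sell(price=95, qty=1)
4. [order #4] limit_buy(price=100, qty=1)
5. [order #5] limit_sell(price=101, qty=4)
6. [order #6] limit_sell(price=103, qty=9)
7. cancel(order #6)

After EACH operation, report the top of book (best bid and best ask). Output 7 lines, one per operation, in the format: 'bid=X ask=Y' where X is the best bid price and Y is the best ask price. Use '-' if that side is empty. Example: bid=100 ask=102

After op 1 [order #1] limit_sell(price=104, qty=7): fills=none; bids=[-] asks=[#1:7@104]
After op 2 [order #2] limit_buy(price=99, qty=3): fills=none; bids=[#2:3@99] asks=[#1:7@104]
After op 3 [order #3] limit_sell(price=95, qty=1): fills=#2x#3:1@99; bids=[#2:2@99] asks=[#1:7@104]
After op 4 [order #4] limit_buy(price=100, qty=1): fills=none; bids=[#4:1@100 #2:2@99] asks=[#1:7@104]
After op 5 [order #5] limit_sell(price=101, qty=4): fills=none; bids=[#4:1@100 #2:2@99] asks=[#5:4@101 #1:7@104]
After op 6 [order #6] limit_sell(price=103, qty=9): fills=none; bids=[#4:1@100 #2:2@99] asks=[#5:4@101 #6:9@103 #1:7@104]
After op 7 cancel(order #6): fills=none; bids=[#4:1@100 #2:2@99] asks=[#5:4@101 #1:7@104]

Answer: bid=- ask=104
bid=99 ask=104
bid=99 ask=104
bid=100 ask=104
bid=100 ask=101
bid=100 ask=101
bid=100 ask=101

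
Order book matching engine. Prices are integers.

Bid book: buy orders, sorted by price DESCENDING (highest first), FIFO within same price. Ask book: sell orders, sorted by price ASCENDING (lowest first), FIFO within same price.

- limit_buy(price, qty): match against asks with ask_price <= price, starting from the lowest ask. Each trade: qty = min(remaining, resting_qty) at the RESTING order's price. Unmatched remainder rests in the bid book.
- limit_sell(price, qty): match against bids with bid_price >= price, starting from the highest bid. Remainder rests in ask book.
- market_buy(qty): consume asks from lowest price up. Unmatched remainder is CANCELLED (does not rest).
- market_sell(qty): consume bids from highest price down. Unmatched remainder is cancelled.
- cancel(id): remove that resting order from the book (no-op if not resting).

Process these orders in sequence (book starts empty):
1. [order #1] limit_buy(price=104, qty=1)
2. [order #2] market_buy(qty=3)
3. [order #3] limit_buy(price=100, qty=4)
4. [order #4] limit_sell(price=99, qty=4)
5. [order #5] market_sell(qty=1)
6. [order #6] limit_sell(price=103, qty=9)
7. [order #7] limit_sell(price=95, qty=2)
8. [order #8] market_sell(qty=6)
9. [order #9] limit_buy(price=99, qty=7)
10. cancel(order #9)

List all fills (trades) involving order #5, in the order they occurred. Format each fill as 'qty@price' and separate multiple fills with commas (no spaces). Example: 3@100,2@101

Answer: 1@100

Derivation:
After op 1 [order #1] limit_buy(price=104, qty=1): fills=none; bids=[#1:1@104] asks=[-]
After op 2 [order #2] market_buy(qty=3): fills=none; bids=[#1:1@104] asks=[-]
After op 3 [order #3] limit_buy(price=100, qty=4): fills=none; bids=[#1:1@104 #3:4@100] asks=[-]
After op 4 [order #4] limit_sell(price=99, qty=4): fills=#1x#4:1@104 #3x#4:3@100; bids=[#3:1@100] asks=[-]
After op 5 [order #5] market_sell(qty=1): fills=#3x#5:1@100; bids=[-] asks=[-]
After op 6 [order #6] limit_sell(price=103, qty=9): fills=none; bids=[-] asks=[#6:9@103]
After op 7 [order #7] limit_sell(price=95, qty=2): fills=none; bids=[-] asks=[#7:2@95 #6:9@103]
After op 8 [order #8] market_sell(qty=6): fills=none; bids=[-] asks=[#7:2@95 #6:9@103]
After op 9 [order #9] limit_buy(price=99, qty=7): fills=#9x#7:2@95; bids=[#9:5@99] asks=[#6:9@103]
After op 10 cancel(order #9): fills=none; bids=[-] asks=[#6:9@103]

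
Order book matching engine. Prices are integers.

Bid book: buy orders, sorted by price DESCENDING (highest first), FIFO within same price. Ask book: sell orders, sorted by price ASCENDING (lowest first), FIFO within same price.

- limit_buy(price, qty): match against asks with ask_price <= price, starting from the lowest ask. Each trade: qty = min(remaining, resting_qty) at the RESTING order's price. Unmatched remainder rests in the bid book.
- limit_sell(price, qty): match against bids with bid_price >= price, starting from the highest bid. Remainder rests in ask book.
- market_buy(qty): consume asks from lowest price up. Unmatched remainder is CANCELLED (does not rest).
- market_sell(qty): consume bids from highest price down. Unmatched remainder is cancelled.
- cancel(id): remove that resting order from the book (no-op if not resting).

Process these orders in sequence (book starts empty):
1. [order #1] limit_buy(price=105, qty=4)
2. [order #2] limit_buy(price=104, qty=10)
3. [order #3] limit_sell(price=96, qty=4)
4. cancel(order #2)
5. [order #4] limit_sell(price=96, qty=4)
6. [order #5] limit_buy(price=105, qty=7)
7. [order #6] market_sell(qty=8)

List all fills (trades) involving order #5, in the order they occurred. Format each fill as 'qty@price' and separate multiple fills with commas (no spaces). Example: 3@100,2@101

After op 1 [order #1] limit_buy(price=105, qty=4): fills=none; bids=[#1:4@105] asks=[-]
After op 2 [order #2] limit_buy(price=104, qty=10): fills=none; bids=[#1:4@105 #2:10@104] asks=[-]
After op 3 [order #3] limit_sell(price=96, qty=4): fills=#1x#3:4@105; bids=[#2:10@104] asks=[-]
After op 4 cancel(order #2): fills=none; bids=[-] asks=[-]
After op 5 [order #4] limit_sell(price=96, qty=4): fills=none; bids=[-] asks=[#4:4@96]
After op 6 [order #5] limit_buy(price=105, qty=7): fills=#5x#4:4@96; bids=[#5:3@105] asks=[-]
After op 7 [order #6] market_sell(qty=8): fills=#5x#6:3@105; bids=[-] asks=[-]

Answer: 4@96,3@105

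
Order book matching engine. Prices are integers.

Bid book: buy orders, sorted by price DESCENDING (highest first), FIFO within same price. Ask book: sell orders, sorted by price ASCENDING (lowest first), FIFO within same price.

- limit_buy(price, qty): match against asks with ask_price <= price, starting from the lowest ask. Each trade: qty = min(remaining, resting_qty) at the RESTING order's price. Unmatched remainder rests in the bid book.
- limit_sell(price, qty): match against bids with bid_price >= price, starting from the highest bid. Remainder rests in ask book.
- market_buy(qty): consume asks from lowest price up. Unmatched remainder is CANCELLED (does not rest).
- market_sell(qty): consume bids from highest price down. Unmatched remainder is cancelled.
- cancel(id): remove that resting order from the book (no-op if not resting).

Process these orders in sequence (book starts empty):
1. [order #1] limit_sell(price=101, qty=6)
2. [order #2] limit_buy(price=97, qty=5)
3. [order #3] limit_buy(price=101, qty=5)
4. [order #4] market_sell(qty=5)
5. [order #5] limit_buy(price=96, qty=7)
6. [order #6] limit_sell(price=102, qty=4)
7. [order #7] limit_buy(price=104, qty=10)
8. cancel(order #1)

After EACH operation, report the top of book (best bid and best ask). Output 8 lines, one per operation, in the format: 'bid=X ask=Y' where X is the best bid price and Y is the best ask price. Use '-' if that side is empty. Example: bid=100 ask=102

Answer: bid=- ask=101
bid=97 ask=101
bid=97 ask=101
bid=- ask=101
bid=96 ask=101
bid=96 ask=101
bid=104 ask=-
bid=104 ask=-

Derivation:
After op 1 [order #1] limit_sell(price=101, qty=6): fills=none; bids=[-] asks=[#1:6@101]
After op 2 [order #2] limit_buy(price=97, qty=5): fills=none; bids=[#2:5@97] asks=[#1:6@101]
After op 3 [order #3] limit_buy(price=101, qty=5): fills=#3x#1:5@101; bids=[#2:5@97] asks=[#1:1@101]
After op 4 [order #4] market_sell(qty=5): fills=#2x#4:5@97; bids=[-] asks=[#1:1@101]
After op 5 [order #5] limit_buy(price=96, qty=7): fills=none; bids=[#5:7@96] asks=[#1:1@101]
After op 6 [order #6] limit_sell(price=102, qty=4): fills=none; bids=[#5:7@96] asks=[#1:1@101 #6:4@102]
After op 7 [order #7] limit_buy(price=104, qty=10): fills=#7x#1:1@101 #7x#6:4@102; bids=[#7:5@104 #5:7@96] asks=[-]
After op 8 cancel(order #1): fills=none; bids=[#7:5@104 #5:7@96] asks=[-]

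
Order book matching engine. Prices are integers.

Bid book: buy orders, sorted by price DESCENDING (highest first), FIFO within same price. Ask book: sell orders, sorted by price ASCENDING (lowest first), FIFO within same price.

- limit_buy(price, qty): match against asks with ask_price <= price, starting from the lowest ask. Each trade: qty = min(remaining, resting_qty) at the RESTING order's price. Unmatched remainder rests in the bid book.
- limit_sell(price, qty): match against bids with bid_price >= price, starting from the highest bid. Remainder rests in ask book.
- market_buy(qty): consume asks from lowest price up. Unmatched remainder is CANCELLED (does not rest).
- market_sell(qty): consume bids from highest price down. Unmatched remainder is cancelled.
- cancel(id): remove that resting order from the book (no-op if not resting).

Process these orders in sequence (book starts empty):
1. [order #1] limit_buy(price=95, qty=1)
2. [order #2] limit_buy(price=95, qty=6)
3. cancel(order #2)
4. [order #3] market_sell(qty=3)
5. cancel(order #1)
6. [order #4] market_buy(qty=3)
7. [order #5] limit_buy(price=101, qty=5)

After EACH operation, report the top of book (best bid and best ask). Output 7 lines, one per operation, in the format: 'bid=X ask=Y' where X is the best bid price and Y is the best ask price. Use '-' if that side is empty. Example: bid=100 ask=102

Answer: bid=95 ask=-
bid=95 ask=-
bid=95 ask=-
bid=- ask=-
bid=- ask=-
bid=- ask=-
bid=101 ask=-

Derivation:
After op 1 [order #1] limit_buy(price=95, qty=1): fills=none; bids=[#1:1@95] asks=[-]
After op 2 [order #2] limit_buy(price=95, qty=6): fills=none; bids=[#1:1@95 #2:6@95] asks=[-]
After op 3 cancel(order #2): fills=none; bids=[#1:1@95] asks=[-]
After op 4 [order #3] market_sell(qty=3): fills=#1x#3:1@95; bids=[-] asks=[-]
After op 5 cancel(order #1): fills=none; bids=[-] asks=[-]
After op 6 [order #4] market_buy(qty=3): fills=none; bids=[-] asks=[-]
After op 7 [order #5] limit_buy(price=101, qty=5): fills=none; bids=[#5:5@101] asks=[-]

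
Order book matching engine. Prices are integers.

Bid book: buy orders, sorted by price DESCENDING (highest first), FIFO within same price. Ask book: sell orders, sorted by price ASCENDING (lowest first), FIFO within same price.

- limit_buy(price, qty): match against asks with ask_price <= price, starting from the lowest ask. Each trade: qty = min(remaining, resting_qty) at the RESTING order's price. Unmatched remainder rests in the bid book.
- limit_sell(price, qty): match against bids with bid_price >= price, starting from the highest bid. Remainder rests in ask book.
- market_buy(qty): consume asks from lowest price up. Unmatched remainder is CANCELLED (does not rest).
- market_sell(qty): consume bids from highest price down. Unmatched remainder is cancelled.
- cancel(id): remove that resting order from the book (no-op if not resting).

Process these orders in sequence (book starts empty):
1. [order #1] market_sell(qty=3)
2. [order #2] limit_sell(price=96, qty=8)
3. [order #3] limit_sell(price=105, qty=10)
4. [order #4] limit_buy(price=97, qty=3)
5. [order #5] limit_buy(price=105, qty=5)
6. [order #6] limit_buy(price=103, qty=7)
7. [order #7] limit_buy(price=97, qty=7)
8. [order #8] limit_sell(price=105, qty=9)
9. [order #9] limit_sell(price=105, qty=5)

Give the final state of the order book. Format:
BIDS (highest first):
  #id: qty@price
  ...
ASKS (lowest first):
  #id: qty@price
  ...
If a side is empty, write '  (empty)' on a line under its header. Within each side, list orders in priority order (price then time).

Answer: BIDS (highest first):
  #6: 7@103
  #7: 7@97
ASKS (lowest first):
  #3: 10@105
  #8: 9@105
  #9: 5@105

Derivation:
After op 1 [order #1] market_sell(qty=3): fills=none; bids=[-] asks=[-]
After op 2 [order #2] limit_sell(price=96, qty=8): fills=none; bids=[-] asks=[#2:8@96]
After op 3 [order #3] limit_sell(price=105, qty=10): fills=none; bids=[-] asks=[#2:8@96 #3:10@105]
After op 4 [order #4] limit_buy(price=97, qty=3): fills=#4x#2:3@96; bids=[-] asks=[#2:5@96 #3:10@105]
After op 5 [order #5] limit_buy(price=105, qty=5): fills=#5x#2:5@96; bids=[-] asks=[#3:10@105]
After op 6 [order #6] limit_buy(price=103, qty=7): fills=none; bids=[#6:7@103] asks=[#3:10@105]
After op 7 [order #7] limit_buy(price=97, qty=7): fills=none; bids=[#6:7@103 #7:7@97] asks=[#3:10@105]
After op 8 [order #8] limit_sell(price=105, qty=9): fills=none; bids=[#6:7@103 #7:7@97] asks=[#3:10@105 #8:9@105]
After op 9 [order #9] limit_sell(price=105, qty=5): fills=none; bids=[#6:7@103 #7:7@97] asks=[#3:10@105 #8:9@105 #9:5@105]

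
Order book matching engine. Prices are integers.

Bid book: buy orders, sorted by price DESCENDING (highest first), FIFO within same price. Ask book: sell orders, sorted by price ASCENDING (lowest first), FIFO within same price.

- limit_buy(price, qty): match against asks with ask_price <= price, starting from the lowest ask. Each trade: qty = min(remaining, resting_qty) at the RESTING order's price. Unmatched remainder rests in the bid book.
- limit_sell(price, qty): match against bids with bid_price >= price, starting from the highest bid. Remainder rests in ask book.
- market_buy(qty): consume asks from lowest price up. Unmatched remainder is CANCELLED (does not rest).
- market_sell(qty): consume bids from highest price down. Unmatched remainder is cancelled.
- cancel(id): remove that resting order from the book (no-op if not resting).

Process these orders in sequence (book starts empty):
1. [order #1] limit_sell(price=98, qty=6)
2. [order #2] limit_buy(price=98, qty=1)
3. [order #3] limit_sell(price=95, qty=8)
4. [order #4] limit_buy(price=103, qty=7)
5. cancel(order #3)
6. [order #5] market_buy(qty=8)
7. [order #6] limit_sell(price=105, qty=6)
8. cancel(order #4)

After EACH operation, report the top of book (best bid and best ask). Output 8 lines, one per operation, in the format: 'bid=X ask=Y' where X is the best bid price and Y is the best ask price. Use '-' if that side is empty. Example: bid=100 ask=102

Answer: bid=- ask=98
bid=- ask=98
bid=- ask=95
bid=- ask=95
bid=- ask=98
bid=- ask=-
bid=- ask=105
bid=- ask=105

Derivation:
After op 1 [order #1] limit_sell(price=98, qty=6): fills=none; bids=[-] asks=[#1:6@98]
After op 2 [order #2] limit_buy(price=98, qty=1): fills=#2x#1:1@98; bids=[-] asks=[#1:5@98]
After op 3 [order #3] limit_sell(price=95, qty=8): fills=none; bids=[-] asks=[#3:8@95 #1:5@98]
After op 4 [order #4] limit_buy(price=103, qty=7): fills=#4x#3:7@95; bids=[-] asks=[#3:1@95 #1:5@98]
After op 5 cancel(order #3): fills=none; bids=[-] asks=[#1:5@98]
After op 6 [order #5] market_buy(qty=8): fills=#5x#1:5@98; bids=[-] asks=[-]
After op 7 [order #6] limit_sell(price=105, qty=6): fills=none; bids=[-] asks=[#6:6@105]
After op 8 cancel(order #4): fills=none; bids=[-] asks=[#6:6@105]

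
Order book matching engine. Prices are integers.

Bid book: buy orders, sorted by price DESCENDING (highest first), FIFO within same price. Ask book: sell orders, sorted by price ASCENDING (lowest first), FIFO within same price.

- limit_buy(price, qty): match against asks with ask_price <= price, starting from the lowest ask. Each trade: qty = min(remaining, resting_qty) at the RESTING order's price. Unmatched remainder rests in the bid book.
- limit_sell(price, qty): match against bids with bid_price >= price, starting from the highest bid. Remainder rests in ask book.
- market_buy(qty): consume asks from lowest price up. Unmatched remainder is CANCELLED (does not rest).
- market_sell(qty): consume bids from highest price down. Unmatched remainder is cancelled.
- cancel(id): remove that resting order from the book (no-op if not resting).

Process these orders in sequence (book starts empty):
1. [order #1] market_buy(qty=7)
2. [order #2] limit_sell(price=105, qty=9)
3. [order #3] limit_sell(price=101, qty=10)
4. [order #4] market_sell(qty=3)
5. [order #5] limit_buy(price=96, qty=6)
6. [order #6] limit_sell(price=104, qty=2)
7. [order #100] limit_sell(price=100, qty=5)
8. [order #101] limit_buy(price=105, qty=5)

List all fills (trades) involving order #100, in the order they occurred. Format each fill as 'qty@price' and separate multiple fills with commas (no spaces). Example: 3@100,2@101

Answer: 5@100

Derivation:
After op 1 [order #1] market_buy(qty=7): fills=none; bids=[-] asks=[-]
After op 2 [order #2] limit_sell(price=105, qty=9): fills=none; bids=[-] asks=[#2:9@105]
After op 3 [order #3] limit_sell(price=101, qty=10): fills=none; bids=[-] asks=[#3:10@101 #2:9@105]
After op 4 [order #4] market_sell(qty=3): fills=none; bids=[-] asks=[#3:10@101 #2:9@105]
After op 5 [order #5] limit_buy(price=96, qty=6): fills=none; bids=[#5:6@96] asks=[#3:10@101 #2:9@105]
After op 6 [order #6] limit_sell(price=104, qty=2): fills=none; bids=[#5:6@96] asks=[#3:10@101 #6:2@104 #2:9@105]
After op 7 [order #100] limit_sell(price=100, qty=5): fills=none; bids=[#5:6@96] asks=[#100:5@100 #3:10@101 #6:2@104 #2:9@105]
After op 8 [order #101] limit_buy(price=105, qty=5): fills=#101x#100:5@100; bids=[#5:6@96] asks=[#3:10@101 #6:2@104 #2:9@105]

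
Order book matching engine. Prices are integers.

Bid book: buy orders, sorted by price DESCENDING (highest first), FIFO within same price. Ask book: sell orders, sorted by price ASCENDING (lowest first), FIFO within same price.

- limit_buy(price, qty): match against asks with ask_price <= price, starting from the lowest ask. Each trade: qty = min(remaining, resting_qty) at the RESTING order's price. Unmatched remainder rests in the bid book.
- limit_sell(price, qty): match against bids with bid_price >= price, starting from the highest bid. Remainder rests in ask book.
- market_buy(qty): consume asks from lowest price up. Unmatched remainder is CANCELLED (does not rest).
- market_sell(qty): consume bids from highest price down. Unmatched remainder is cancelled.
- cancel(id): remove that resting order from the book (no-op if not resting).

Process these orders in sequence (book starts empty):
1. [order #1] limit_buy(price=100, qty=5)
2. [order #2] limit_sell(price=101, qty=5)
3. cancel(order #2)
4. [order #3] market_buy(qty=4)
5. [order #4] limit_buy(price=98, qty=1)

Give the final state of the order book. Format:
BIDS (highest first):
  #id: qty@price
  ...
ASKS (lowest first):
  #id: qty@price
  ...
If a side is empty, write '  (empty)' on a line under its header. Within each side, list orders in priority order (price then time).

After op 1 [order #1] limit_buy(price=100, qty=5): fills=none; bids=[#1:5@100] asks=[-]
After op 2 [order #2] limit_sell(price=101, qty=5): fills=none; bids=[#1:5@100] asks=[#2:5@101]
After op 3 cancel(order #2): fills=none; bids=[#1:5@100] asks=[-]
After op 4 [order #3] market_buy(qty=4): fills=none; bids=[#1:5@100] asks=[-]
After op 5 [order #4] limit_buy(price=98, qty=1): fills=none; bids=[#1:5@100 #4:1@98] asks=[-]

Answer: BIDS (highest first):
  #1: 5@100
  #4: 1@98
ASKS (lowest first):
  (empty)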